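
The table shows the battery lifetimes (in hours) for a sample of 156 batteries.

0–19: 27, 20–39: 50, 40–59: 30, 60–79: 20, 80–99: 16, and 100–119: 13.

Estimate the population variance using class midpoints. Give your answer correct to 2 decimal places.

Midpoints: 9.5, 29.5, 49.5, 69.5, 89.5, 109.5
n = 156, Σfm = 7462, mean = 47.8333
Σfm² = 500099
Σf(m − x̄)² = Σfm² − (Σfm)²/n = 500099 − 7462²/156 = 143166.6667
Population variance = 143166.6667 / 156 = 917.7350

917.74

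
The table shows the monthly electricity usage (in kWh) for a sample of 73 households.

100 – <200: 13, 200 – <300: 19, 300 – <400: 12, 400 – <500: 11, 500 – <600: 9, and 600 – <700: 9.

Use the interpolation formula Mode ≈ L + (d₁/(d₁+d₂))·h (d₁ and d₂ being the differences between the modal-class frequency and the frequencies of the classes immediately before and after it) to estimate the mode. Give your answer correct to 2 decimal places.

Modal class: 200 – <300 (highest frequency 19).
d₁ = 19 − 13 = 6, d₂ = 19 − 12 = 7
Mode ≈ 200 + (6/(6+7)) × 100 = 200 + 46.1538 = 246.1538

246.15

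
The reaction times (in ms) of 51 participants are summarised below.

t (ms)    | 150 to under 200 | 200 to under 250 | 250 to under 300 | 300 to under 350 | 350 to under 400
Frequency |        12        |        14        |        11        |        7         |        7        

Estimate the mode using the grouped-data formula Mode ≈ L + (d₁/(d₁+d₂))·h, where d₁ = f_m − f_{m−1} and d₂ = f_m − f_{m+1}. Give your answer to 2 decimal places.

220.00

Modal class: 200 to under 250 (highest frequency 14).
d₁ = 14 − 12 = 2, d₂ = 14 − 11 = 3
Mode ≈ 200 + (2/(2+3)) × 50 = 200 + 20.0000 = 220.0000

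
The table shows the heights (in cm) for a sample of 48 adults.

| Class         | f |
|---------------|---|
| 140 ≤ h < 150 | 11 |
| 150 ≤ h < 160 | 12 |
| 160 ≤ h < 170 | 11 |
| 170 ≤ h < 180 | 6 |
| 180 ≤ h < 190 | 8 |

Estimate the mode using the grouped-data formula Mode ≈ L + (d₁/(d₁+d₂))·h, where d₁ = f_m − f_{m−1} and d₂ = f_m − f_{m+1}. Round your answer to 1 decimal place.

Modal class: 150 ≤ h < 160 (highest frequency 12).
d₁ = 12 − 11 = 1, d₂ = 12 − 11 = 1
Mode ≈ 150 + (1/(1+1)) × 10 = 150 + 5.0000 = 155.0000

155.0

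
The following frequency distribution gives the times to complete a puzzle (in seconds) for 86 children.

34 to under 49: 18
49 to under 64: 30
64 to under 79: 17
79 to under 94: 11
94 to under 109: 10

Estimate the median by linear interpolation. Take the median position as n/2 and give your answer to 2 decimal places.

61.50

Cumulative frequencies: 18, 48, 65, 76, 86
n = 86; position = n/2 = 43.
This falls in the class 49 to under 64: L = 49, F = 18, f = 30, h = 15.
Median ≈ 49 + ((43 − 18) / 30) × 15 = 61.5000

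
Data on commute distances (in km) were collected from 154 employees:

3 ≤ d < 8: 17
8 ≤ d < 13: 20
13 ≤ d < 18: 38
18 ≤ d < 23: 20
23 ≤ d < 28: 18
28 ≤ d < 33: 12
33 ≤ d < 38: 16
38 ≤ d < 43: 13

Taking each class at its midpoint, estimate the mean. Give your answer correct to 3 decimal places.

20.922

Midpoints: 5.5, 10.5, 15.5, 20.5, 25.5, 30.5, 35.5, 40.5
Σfm = 17×5.5 + 20×10.5 + 38×15.5 + 20×20.5 + 18×25.5 + 12×30.5 + 16×35.5 + 13×40.5 = 3222
n = Σf = 154
Mean = 3222 / 154 = 20.9221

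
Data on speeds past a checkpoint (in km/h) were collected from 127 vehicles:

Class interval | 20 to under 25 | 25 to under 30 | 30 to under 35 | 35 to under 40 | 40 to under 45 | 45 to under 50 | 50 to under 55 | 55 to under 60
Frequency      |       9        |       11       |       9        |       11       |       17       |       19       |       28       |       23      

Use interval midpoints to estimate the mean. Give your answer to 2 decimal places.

44.31

Midpoints: 22.5, 27.5, 32.5, 37.5, 42.5, 47.5, 52.5, 57.5
Σfm = 9×22.5 + 11×27.5 + 9×32.5 + 11×37.5 + 17×42.5 + 19×47.5 + 28×52.5 + 23×57.5 = 5627.5
n = Σf = 127
Mean = 5627.5 / 127 = 44.3110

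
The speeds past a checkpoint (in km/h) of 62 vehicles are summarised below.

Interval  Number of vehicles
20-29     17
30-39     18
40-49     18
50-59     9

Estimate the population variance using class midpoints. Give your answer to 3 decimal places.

105.125

Midpoints: 24.5, 34.5, 44.5, 54.5
n = 62, Σfm = 2329, mean = 37.5645
Σfm² = 94005.5
Σf(m − x̄)² = Σfm² − (Σfm)²/n = 94005.5 − 2329²/62 = 6517.7419
Population variance = 6517.7419 / 62 = 105.1249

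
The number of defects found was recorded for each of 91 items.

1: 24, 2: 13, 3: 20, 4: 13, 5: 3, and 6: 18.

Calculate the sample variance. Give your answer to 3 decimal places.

Values: 1, 2, 3, 4, 5, 6
n = 91, Σfx = 285, mean = 3.1319
Σfx² = 1187
Σf(x − x̄)² = Σfx² − (Σfx)²/n = 1187 − 285²/91 = 294.4176
Sample variance = 294.4176 / 90 = 3.2713

3.271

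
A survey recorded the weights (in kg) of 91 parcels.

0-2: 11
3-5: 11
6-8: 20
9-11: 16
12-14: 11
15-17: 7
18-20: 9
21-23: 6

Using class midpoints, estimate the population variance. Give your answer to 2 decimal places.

37.48

Midpoints: 1, 4, 7, 10, 13, 16, 19, 22
n = 91, Σfm = 913, mean = 10.0330
Σfm² = 12571
Σf(m − x̄)² = Σfm² − (Σfm)²/n = 12571 − 913²/91 = 3410.9011
Population variance = 3410.9011 / 91 = 37.4824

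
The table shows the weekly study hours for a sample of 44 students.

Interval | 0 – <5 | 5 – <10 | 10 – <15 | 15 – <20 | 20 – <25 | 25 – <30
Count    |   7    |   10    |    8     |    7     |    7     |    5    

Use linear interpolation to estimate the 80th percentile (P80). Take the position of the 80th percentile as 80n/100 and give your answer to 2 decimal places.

Cumulative frequencies: 7, 17, 25, 32, 39, 44
n = 44; position = 80n/100 = 35.2.
This falls in the class 20 – <25: L = 20, F = 32, f = 7, h = 5.
80th percentile ≈ 20 + ((35.2 − 32) / 7) × 5 = 22.2857

22.29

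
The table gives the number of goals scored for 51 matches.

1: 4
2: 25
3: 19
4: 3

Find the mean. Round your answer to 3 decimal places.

2.412

Values: 1, 2, 3, 4
Σfx = 4×1 + 25×2 + 19×3 + 3×4 = 123
n = Σf = 51
Mean = 123 / 51 = 2.4118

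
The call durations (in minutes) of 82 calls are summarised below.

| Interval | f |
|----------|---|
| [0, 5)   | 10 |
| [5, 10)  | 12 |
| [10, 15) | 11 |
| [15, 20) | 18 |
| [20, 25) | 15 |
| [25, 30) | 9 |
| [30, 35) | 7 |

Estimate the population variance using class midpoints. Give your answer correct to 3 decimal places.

Midpoints: 2.5, 7.5, 12.5, 17.5, 22.5, 27.5, 32.5
n = 82, Σfm = 1380, mean = 16.8293
Σfm² = 29762.5
Σf(m − x̄)² = Σfm² − (Σfm)²/n = 29762.5 − 1380²/82 = 6538.1098
Population variance = 6538.1098 / 82 = 79.7330

79.733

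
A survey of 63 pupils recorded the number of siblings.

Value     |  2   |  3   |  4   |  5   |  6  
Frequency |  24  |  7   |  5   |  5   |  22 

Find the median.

4

Cumulative frequencies: 24, 31, 36, 41, 63
n = 63, so the median is the value in position (n+1)/2 = 32.
Position 32 falls at value 4.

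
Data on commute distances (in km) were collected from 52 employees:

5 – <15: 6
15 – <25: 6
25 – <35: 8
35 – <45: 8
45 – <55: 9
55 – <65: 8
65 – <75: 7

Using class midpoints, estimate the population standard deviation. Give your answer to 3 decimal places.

19.053

Midpoints: 10, 20, 30, 40, 50, 60, 70
n = 52, Σfm = 2160, mean = 41.5385
Σfm² = 108600
Σf(m − x̄)² = Σfm² − (Σfm)²/n = 108600 − 2160²/52 = 18876.9231
Population variance = 18876.9231 / 52 = 363.0178
Standard deviation = √363.0178 = 19.0530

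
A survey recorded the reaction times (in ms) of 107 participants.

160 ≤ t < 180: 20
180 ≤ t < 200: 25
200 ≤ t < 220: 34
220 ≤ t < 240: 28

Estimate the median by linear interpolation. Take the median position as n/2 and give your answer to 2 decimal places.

Cumulative frequencies: 20, 45, 79, 107
n = 107; position = n/2 = 53.5.
This falls in the class 200 ≤ t < 220: L = 200, F = 45, f = 34, h = 20.
Median ≈ 200 + ((53.5 − 45) / 34) × 20 = 205.0000

205.00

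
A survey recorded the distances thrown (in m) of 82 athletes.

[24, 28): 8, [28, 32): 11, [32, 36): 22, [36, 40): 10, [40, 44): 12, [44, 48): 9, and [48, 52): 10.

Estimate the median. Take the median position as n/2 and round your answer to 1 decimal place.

Cumulative frequencies: 8, 19, 41, 51, 63, 72, 82
n = 82; position = n/2 = 41.
This falls in the class [32, 36): L = 32, F = 19, f = 22, h = 4.
Median ≈ 32 + ((41 − 19) / 22) × 4 = 36.0000

36.0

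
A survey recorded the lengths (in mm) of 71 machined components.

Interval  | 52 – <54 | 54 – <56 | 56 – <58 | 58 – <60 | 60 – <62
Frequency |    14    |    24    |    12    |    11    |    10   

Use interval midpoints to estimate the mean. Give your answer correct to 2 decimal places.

56.41

Midpoints: 53, 55, 57, 59, 61
Σfm = 14×53 + 24×55 + 12×57 + 11×59 + 10×61 = 4005
n = Σf = 71
Mean = 4005 / 71 = 56.4085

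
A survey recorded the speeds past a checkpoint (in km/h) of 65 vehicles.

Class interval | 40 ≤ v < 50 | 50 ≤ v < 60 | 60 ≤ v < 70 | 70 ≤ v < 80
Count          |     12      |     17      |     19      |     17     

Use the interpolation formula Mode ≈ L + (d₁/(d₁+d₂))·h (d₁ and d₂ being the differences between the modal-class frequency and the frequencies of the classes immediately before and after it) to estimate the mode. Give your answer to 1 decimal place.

Modal class: 60 ≤ v < 70 (highest frequency 19).
d₁ = 19 − 17 = 2, d₂ = 19 − 17 = 2
Mode ≈ 60 + (2/(2+2)) × 10 = 60 + 5.0000 = 65.0000

65.0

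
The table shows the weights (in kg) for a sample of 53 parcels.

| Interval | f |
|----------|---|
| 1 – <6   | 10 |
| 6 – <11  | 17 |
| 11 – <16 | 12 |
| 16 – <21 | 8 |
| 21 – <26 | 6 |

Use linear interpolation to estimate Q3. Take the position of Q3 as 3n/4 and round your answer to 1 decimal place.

Cumulative frequencies: 10, 27, 39, 47, 53
n = 53; position = 3n/4 = 39.75.
This falls in the class 16 – <21: L = 16, F = 39, f = 8, h = 5.
Upper quartile ≈ 16 + ((39.75 − 39) / 8) × 5 = 16.4688

16.5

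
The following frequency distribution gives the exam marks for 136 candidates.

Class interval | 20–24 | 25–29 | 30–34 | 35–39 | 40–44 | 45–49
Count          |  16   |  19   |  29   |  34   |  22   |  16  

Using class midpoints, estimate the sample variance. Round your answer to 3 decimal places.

56.970

Midpoints: 22, 27, 32, 37, 42, 47
n = 136, Σfm = 4727, mean = 34.7574
Σfm² = 171989
Σf(m − x̄)² = Σfm² − (Σfm)²/n = 171989 − 4727²/136 = 7690.9926
Sample variance = 7690.9926 / 135 = 56.9703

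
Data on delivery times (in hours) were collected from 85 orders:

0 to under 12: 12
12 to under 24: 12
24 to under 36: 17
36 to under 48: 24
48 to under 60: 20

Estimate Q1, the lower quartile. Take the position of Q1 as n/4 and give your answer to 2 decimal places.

21.25

Cumulative frequencies: 12, 24, 41, 65, 85
n = 85; position = n/4 = 21.25.
This falls in the class 12 to under 24: L = 12, F = 12, f = 12, h = 12.
Lower quartile ≈ 12 + ((21.25 − 12) / 12) × 12 = 21.2500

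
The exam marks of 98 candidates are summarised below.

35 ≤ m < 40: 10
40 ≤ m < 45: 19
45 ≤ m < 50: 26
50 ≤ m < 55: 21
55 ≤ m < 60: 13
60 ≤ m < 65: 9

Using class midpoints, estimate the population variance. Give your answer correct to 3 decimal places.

Midpoints: 37.5, 42.5, 47.5, 52.5, 57.5, 62.5
n = 98, Σfm = 4830, mean = 49.2857
Σfm² = 243062.5
Σf(m − x̄)² = Σfm² − (Σfm)²/n = 243062.5 − 4830²/98 = 5012.5000
Population variance = 5012.5000 / 98 = 51.1480

51.148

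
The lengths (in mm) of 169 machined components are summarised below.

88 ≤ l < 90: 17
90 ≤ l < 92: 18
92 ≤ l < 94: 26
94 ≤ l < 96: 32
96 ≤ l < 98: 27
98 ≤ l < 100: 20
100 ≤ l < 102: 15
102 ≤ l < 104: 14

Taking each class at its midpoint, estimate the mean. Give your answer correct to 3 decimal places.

Midpoints: 89, 91, 93, 95, 97, 99, 101, 103
Σfm = 17×89 + 18×91 + 26×93 + 32×95 + 27×97 + 20×99 + 15×101 + 14×103 = 16165
n = Σf = 169
Mean = 16165 / 169 = 95.6509

95.651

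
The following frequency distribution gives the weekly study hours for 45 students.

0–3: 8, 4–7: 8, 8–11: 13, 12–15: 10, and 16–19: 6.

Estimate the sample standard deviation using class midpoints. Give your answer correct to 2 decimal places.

Midpoints: 1.5, 5.5, 9.5, 13.5, 17.5
n = 45, Σfm = 419.5, mean = 9.3222
Σfm² = 5093.25
Σf(m − x̄)² = Σfm² − (Σfm)²/n = 5093.25 − 419.5²/45 = 1182.5778
Sample variance = 1182.5778 / 44 = 26.8768
Standard deviation = √26.8768 = 5.1843

5.18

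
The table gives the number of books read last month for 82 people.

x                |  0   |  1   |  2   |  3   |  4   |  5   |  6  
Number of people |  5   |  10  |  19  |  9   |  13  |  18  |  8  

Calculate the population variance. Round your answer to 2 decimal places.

3.13

Values: 0, 1, 2, 3, 4, 5, 6
n = 82, Σfx = 265, mean = 3.2317
Σfx² = 1113
Σf(x − x̄)² = Σfx² − (Σfx)²/n = 1113 − 265²/82 = 256.5976
Population variance = 256.5976 / 82 = 3.1292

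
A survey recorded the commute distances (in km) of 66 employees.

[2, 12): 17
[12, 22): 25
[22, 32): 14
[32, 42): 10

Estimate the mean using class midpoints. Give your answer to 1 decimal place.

19.6

Midpoints: 7, 17, 27, 37
Σfm = 17×7 + 25×17 + 14×27 + 10×37 = 1292
n = Σf = 66
Mean = 1292 / 66 = 19.5758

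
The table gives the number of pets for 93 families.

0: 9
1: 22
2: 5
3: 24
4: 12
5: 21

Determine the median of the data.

Cumulative frequencies: 9, 31, 36, 60, 72, 93
n = 93, so the median is the value in position (n+1)/2 = 47.
Position 47 falls at value 3.

3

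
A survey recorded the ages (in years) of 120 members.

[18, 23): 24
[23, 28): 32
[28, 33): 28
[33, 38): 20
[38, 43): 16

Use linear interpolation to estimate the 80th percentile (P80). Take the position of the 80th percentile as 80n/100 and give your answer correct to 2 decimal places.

Cumulative frequencies: 24, 56, 84, 104, 120
n = 120; position = 80n/100 = 96.
This falls in the class [33, 38): L = 33, F = 84, f = 20, h = 5.
80th percentile ≈ 33 + ((96 − 84) / 20) × 5 = 36.0000

36.00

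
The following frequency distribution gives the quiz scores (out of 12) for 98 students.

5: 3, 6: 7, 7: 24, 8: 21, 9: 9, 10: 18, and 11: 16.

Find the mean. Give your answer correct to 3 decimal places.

8.469

Values: 5, 6, 7, 8, 9, 10, 11
Σfx = 3×5 + 7×6 + 24×7 + 21×8 + 9×9 + 18×10 + 16×11 = 830
n = Σf = 98
Mean = 830 / 98 = 8.4694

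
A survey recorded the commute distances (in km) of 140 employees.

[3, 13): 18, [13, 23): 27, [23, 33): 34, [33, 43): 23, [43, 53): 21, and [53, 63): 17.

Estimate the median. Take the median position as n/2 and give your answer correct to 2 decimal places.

Cumulative frequencies: 18, 45, 79, 102, 123, 140
n = 140; position = n/2 = 70.
This falls in the class [23, 33): L = 23, F = 45, f = 34, h = 10.
Median ≈ 23 + ((70 − 45) / 34) × 10 = 30.3529

30.35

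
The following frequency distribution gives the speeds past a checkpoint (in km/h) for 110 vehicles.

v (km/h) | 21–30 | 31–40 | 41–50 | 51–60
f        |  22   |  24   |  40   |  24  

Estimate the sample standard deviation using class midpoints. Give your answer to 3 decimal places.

10.422

Midpoints: 25.5, 35.5, 45.5, 55.5
n = 110, Σfm = 4565, mean = 41.5000
Σfm² = 201287.5
Σf(m − x̄)² = Σfm² − (Σfm)²/n = 201287.5 − 4565²/110 = 11840.0000
Sample variance = 11840.0000 / 109 = 108.6239
Standard deviation = √108.6239 = 10.4223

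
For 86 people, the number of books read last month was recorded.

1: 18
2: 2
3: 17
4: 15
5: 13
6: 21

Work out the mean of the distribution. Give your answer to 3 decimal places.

3.767

Values: 1, 2, 3, 4, 5, 6
Σfx = 18×1 + 2×2 + 17×3 + 15×4 + 13×5 + 21×6 = 324
n = Σf = 86
Mean = 324 / 86 = 3.7674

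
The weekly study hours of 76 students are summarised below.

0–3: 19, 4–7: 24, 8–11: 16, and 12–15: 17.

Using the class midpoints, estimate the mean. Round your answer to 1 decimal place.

7.1

Midpoints: 1.5, 5.5, 9.5, 13.5
Σfm = 19×1.5 + 24×5.5 + 16×9.5 + 17×13.5 = 542
n = Σf = 76
Mean = 542 / 76 = 7.1316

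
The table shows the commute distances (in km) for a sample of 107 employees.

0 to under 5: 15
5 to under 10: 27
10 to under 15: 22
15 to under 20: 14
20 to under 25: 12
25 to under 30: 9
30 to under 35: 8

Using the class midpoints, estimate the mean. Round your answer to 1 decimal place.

14.4

Midpoints: 2.5, 7.5, 12.5, 17.5, 22.5, 27.5, 32.5
Σfm = 15×2.5 + 27×7.5 + 22×12.5 + 14×17.5 + 12×22.5 + 9×27.5 + 8×32.5 = 1537.5
n = Σf = 107
Mean = 1537.5 / 107 = 14.3692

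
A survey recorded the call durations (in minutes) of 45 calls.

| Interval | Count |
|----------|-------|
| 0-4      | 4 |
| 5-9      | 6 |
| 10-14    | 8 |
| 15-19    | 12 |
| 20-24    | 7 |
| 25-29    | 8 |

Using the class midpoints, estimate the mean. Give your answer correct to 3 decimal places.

16.000

Midpoints: 2, 7, 12, 17, 22, 27
Σfm = 4×2 + 6×7 + 8×12 + 12×17 + 7×22 + 8×27 = 720
n = Σf = 45
Mean = 720 / 45 = 16.0000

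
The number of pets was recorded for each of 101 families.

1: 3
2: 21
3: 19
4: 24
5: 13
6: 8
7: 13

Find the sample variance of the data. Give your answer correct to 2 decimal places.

Values: 1, 2, 3, 4, 5, 6, 7
n = 101, Σfx = 402, mean = 3.9802
Σfx² = 1892
Σf(x − x̄)² = Σfx² − (Σfx)²/n = 1892 − 402²/101 = 291.9604
Sample variance = 291.9604 / 100 = 2.9196

2.92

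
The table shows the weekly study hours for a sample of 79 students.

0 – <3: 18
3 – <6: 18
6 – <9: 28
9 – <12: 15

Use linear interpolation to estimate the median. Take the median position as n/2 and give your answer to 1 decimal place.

Cumulative frequencies: 18, 36, 64, 79
n = 79; position = n/2 = 39.5.
This falls in the class 6 – <9: L = 6, F = 36, f = 28, h = 3.
Median ≈ 6 + ((39.5 − 36) / 28) × 3 = 6.3750

6.4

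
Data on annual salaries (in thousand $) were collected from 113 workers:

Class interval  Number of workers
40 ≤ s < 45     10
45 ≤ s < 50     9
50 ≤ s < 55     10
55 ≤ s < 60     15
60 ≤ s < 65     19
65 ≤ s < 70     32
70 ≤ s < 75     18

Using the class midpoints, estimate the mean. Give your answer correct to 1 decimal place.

Midpoints: 42.5, 47.5, 52.5, 57.5, 62.5, 67.5, 72.5
Σfm = 10×42.5 + 9×47.5 + 10×52.5 + 15×57.5 + 19×62.5 + 32×67.5 + 18×72.5 = 6892.5
n = Σf = 113
Mean = 6892.5 / 113 = 60.9956

61.0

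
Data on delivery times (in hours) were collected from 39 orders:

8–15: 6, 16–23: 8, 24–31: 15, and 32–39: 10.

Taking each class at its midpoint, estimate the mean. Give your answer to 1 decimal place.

Midpoints: 11.5, 19.5, 27.5, 35.5
Σfm = 6×11.5 + 8×19.5 + 15×27.5 + 10×35.5 = 992.5
n = Σf = 39
Mean = 992.5 / 39 = 25.4487

25.4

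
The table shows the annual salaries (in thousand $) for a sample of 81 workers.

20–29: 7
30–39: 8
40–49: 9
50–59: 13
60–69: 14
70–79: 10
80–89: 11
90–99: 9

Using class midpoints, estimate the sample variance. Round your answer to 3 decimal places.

451.111

Midpoints: 24.5, 34.5, 44.5, 54.5, 64.5, 74.5, 84.5, 94.5
n = 81, Σfm = 4984.5, mean = 61.5370
Σfm² = 342820.25
Σf(m − x̄)² = Σfm² − (Σfm)²/n = 342820.25 − 4984.5²/81 = 36088.8889
Sample variance = 36088.8889 / 80 = 451.1111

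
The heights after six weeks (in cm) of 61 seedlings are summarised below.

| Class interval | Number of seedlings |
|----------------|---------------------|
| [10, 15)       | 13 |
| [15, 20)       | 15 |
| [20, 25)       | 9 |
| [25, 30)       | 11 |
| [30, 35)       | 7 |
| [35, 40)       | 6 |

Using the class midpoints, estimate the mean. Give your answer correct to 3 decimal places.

Midpoints: 12.5, 17.5, 22.5, 27.5, 32.5, 37.5
Σfm = 13×12.5 + 15×17.5 + 9×22.5 + 11×27.5 + 7×32.5 + 6×37.5 = 1382.5
n = Σf = 61
Mean = 1382.5 / 61 = 22.6639

22.664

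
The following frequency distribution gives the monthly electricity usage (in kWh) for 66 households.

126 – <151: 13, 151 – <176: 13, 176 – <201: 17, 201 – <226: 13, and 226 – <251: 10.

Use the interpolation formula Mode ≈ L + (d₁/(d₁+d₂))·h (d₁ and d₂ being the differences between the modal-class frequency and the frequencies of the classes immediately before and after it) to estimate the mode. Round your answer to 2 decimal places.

188.50

Modal class: 176 – <201 (highest frequency 17).
d₁ = 17 − 13 = 4, d₂ = 17 − 13 = 4
Mode ≈ 176 + (4/(4+4)) × 25 = 176 + 12.5000 = 188.5000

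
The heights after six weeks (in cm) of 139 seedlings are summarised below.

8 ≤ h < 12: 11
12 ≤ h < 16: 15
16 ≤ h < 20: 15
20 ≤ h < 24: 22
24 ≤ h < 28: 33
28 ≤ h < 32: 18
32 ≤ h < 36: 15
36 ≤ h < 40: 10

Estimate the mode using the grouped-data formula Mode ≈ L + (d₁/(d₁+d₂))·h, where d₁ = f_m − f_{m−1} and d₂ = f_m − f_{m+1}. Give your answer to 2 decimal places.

Modal class: 24 ≤ h < 28 (highest frequency 33).
d₁ = 33 − 22 = 11, d₂ = 33 − 18 = 15
Mode ≈ 24 + (11/(11+15)) × 4 = 24 + 1.6923 = 25.6923

25.69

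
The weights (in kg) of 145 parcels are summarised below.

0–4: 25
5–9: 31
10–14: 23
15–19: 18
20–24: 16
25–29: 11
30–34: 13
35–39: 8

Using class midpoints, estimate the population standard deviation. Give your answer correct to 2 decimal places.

10.66

Midpoints: 2, 7, 12, 17, 22, 27, 32, 37
n = 145, Σfm = 2210, mean = 15.2414
Σfm² = 50160
Σf(m − x̄)² = Σfm² − (Σfm)²/n = 50160 − 2210²/145 = 16476.5517
Population variance = 16476.5517 / 145 = 113.6314
Standard deviation = √113.6314 = 10.6598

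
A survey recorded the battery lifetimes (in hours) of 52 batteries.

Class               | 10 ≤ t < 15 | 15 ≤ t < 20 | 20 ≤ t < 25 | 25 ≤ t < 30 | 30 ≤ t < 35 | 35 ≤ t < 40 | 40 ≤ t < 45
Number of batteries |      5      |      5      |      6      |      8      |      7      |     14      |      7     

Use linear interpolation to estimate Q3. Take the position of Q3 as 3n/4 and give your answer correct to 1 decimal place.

Cumulative frequencies: 5, 10, 16, 24, 31, 45, 52
n = 52; position = 3n/4 = 39.
This falls in the class 35 ≤ t < 40: L = 35, F = 31, f = 14, h = 5.
Upper quartile ≈ 35 + ((39 − 31) / 14) × 5 = 37.8571

37.9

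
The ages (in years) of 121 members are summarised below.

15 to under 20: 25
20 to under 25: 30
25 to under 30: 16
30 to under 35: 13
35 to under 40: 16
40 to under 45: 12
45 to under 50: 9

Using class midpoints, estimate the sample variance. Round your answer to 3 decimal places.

93.268

Midpoints: 17.5, 22.5, 27.5, 32.5, 37.5, 42.5, 47.5
n = 121, Σfm = 3512.5, mean = 29.0289
Σfm² = 113156.25
Σf(m − x̄)² = Σfm² − (Σfm)²/n = 113156.25 − 3512.5²/121 = 11192.1488
Sample variance = 11192.1488 / 120 = 93.2679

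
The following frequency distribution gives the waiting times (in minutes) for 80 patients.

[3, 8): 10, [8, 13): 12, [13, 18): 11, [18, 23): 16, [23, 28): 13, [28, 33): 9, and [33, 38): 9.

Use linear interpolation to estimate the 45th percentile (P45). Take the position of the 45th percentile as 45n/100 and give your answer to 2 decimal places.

Cumulative frequencies: 10, 22, 33, 49, 62, 71, 80
n = 80; position = 45n/100 = 36.
This falls in the class [18, 23): L = 18, F = 33, f = 16, h = 5.
45th percentile ≈ 18 + ((36 − 33) / 16) × 5 = 18.9375

18.94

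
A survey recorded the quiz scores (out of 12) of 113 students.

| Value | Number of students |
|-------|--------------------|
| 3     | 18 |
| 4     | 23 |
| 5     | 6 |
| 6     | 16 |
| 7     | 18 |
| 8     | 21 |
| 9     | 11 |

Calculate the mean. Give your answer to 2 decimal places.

5.88

Values: 3, 4, 5, 6, 7, 8, 9
Σfx = 18×3 + 23×4 + 6×5 + 16×6 + 18×7 + 21×8 + 11×9 = 665
n = Σf = 113
Mean = 665 / 113 = 5.8850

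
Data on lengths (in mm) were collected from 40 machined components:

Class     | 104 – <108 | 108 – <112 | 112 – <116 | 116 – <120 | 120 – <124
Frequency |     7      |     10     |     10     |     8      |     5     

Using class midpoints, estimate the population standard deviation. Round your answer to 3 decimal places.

5.103

Midpoints: 106, 110, 114, 118, 122
n = 40, Σfm = 4536, mean = 113.4000
Σfm² = 515424
Σf(m − x̄)² = Σfm² − (Σfm)²/n = 515424 − 4536²/40 = 1041.6000
Population variance = 1041.6000 / 40 = 26.0400
Standard deviation = √26.0400 = 5.1029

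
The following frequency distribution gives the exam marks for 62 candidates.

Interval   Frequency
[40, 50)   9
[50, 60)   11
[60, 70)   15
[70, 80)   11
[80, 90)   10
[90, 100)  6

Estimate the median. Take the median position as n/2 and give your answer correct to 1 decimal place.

Cumulative frequencies: 9, 20, 35, 46, 56, 62
n = 62; position = n/2 = 31.
This falls in the class [60, 70): L = 60, F = 20, f = 15, h = 10.
Median ≈ 60 + ((31 − 20) / 15) × 10 = 67.3333

67.3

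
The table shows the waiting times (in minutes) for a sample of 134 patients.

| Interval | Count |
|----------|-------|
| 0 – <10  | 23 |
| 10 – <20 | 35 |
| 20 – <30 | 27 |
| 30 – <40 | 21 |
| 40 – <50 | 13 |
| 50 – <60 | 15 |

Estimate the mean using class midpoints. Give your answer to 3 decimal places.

25.821

Midpoints: 5, 15, 25, 35, 45, 55
Σfm = 23×5 + 35×15 + 27×25 + 21×35 + 13×45 + 15×55 = 3460
n = Σf = 134
Mean = 3460 / 134 = 25.8209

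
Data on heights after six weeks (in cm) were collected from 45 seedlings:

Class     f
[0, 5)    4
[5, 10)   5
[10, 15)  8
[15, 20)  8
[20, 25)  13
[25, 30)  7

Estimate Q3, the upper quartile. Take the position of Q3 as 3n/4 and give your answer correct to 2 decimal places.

Cumulative frequencies: 4, 9, 17, 25, 38, 45
n = 45; position = 3n/4 = 33.75.
This falls in the class [20, 25): L = 20, F = 25, f = 13, h = 5.
Upper quartile ≈ 20 + ((33.75 − 25) / 13) × 5 = 23.3654

23.37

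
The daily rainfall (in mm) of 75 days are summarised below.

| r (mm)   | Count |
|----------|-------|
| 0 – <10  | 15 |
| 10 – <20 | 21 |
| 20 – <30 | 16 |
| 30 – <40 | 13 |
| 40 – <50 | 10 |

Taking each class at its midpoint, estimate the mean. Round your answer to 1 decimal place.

Midpoints: 5, 15, 25, 35, 45
Σfm = 15×5 + 21×15 + 16×25 + 13×35 + 10×45 = 1695
n = Σf = 75
Mean = 1695 / 75 = 22.6000

22.6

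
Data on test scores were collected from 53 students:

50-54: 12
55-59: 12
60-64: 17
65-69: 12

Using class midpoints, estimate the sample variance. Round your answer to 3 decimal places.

Midpoints: 52, 57, 62, 67
n = 53, Σfm = 3166, mean = 59.7358
Σfm² = 190652
Σf(m − x̄)² = Σfm² − (Σfm)²/n = 190652 − 3166²/53 = 1528.3019
Sample variance = 1528.3019 / 52 = 29.3904

29.390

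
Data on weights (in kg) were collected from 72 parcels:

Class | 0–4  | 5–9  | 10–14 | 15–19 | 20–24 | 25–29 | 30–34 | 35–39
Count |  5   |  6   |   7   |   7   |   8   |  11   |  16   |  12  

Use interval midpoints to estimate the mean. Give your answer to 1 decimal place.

23.4

Midpoints: 2, 7, 12, 17, 22, 27, 32, 37
Σfm = 5×2 + 6×7 + 7×12 + 7×17 + 8×22 + 11×27 + 16×32 + 12×37 = 1684
n = Σf = 72
Mean = 1684 / 72 = 23.3889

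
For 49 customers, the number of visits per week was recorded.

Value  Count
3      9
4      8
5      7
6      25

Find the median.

Cumulative frequencies: 9, 17, 24, 49
n = 49, so the median is the value in position (n+1)/2 = 25.
Position 25 falls at value 6.

6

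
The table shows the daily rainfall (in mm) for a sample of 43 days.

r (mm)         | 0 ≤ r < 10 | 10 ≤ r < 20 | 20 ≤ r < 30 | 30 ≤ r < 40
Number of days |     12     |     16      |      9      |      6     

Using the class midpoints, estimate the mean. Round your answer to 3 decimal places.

17.093

Midpoints: 5, 15, 25, 35
Σfm = 12×5 + 16×15 + 9×25 + 6×35 = 735
n = Σf = 43
Mean = 735 / 43 = 17.0930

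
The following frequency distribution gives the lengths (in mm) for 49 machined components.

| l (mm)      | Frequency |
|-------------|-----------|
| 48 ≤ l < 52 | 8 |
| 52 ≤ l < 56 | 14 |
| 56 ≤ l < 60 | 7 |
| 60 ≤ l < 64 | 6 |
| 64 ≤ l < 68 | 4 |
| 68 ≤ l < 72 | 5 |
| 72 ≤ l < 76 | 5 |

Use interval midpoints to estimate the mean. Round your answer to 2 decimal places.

59.55

Midpoints: 50, 54, 58, 62, 66, 70, 74
Σfm = 8×50 + 14×54 + 7×58 + 6×62 + 4×66 + 5×70 + 5×74 = 2918
n = Σf = 49
Mean = 2918 / 49 = 59.5510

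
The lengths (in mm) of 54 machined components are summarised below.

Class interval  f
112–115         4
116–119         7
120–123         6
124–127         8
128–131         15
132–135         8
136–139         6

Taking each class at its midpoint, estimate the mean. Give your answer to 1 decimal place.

126.8

Midpoints: 113.5, 117.5, 121.5, 125.5, 129.5, 133.5, 137.5
Σfm = 4×113.5 + 7×117.5 + 6×121.5 + 8×125.5 + 15×129.5 + 8×133.5 + 6×137.5 = 6845
n = Σf = 54
Mean = 6845 / 54 = 126.7593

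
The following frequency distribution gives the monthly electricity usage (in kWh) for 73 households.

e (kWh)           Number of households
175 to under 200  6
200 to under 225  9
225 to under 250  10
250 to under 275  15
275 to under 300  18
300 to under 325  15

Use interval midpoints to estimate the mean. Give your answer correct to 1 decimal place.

Midpoints: 187.5, 212.5, 237.5, 262.5, 287.5, 312.5
Σfm = 6×187.5 + 9×212.5 + 10×237.5 + 15×262.5 + 18×287.5 + 15×312.5 = 19212.5
n = Σf = 73
Mean = 19212.5 / 73 = 263.1849

263.2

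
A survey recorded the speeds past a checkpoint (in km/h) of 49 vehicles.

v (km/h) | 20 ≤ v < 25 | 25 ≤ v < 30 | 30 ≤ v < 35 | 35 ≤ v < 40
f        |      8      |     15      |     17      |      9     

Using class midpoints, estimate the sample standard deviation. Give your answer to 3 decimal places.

Midpoints: 22.5, 27.5, 32.5, 37.5
n = 49, Σfm = 1482.5, mean = 30.2551
Σfm² = 46006.25
Σf(m − x̄)² = Σfm² − (Σfm)²/n = 46006.25 − 1482.5²/49 = 1153.0612
Sample variance = 1153.0612 / 48 = 24.0221
Standard deviation = √24.0221 = 4.9012

4.901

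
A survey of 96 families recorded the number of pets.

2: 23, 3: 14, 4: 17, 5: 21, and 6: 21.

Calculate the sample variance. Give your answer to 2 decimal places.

2.22

Values: 2, 3, 4, 5, 6
n = 96, Σfx = 387, mean = 4.0312
Σfx² = 1771
Σf(x − x̄)² = Σfx² − (Σfx)²/n = 1771 − 387²/96 = 210.9062
Sample variance = 210.9062 / 95 = 2.2201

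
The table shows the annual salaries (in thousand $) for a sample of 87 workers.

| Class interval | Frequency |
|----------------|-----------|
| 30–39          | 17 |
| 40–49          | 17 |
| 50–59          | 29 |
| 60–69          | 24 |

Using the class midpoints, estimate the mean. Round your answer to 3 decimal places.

Midpoints: 34.5, 44.5, 54.5, 64.5
Σfm = 17×34.5 + 17×44.5 + 29×54.5 + 24×64.5 = 4471.5
n = Σf = 87
Mean = 4471.5 / 87 = 51.3966

51.397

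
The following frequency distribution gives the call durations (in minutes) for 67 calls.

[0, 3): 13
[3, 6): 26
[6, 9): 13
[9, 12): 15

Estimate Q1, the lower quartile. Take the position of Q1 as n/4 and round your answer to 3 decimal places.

Cumulative frequencies: 13, 39, 52, 67
n = 67; position = n/4 = 16.75.
This falls in the class [3, 6): L = 3, F = 13, f = 26, h = 3.
Lower quartile ≈ 3 + ((16.75 − 13) / 26) × 3 = 3.4327

3.433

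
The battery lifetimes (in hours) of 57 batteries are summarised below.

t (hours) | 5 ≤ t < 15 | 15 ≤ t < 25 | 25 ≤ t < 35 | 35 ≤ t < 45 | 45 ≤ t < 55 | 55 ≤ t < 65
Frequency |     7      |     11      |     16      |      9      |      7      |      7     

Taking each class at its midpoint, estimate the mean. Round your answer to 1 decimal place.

Midpoints: 10, 20, 30, 40, 50, 60
Σfm = 7×10 + 11×20 + 16×30 + 9×40 + 7×50 + 7×60 = 1900
n = Σf = 57
Mean = 1900 / 57 = 33.3333

33.3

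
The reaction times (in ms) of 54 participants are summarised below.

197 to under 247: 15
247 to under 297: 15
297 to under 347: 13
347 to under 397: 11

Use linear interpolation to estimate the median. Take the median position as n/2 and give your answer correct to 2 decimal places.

287.00

Cumulative frequencies: 15, 30, 43, 54
n = 54; position = n/2 = 27.
This falls in the class 247 to under 297: L = 247, F = 15, f = 15, h = 50.
Median ≈ 247 + ((27 − 15) / 15) × 50 = 287.0000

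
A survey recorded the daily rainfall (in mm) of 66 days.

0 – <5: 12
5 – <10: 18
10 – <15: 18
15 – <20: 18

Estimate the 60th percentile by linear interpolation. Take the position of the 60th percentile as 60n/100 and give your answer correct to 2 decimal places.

Cumulative frequencies: 12, 30, 48, 66
n = 66; position = 60n/100 = 39.6.
This falls in the class 10 – <15: L = 10, F = 30, f = 18, h = 5.
60th percentile ≈ 10 + ((39.6 − 30) / 18) × 5 = 12.6667

12.67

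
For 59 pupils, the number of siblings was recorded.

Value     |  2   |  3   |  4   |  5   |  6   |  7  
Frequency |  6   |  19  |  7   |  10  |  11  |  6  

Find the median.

Cumulative frequencies: 6, 25, 32, 42, 53, 59
n = 59, so the median is the value in position (n+1)/2 = 30.
Position 30 falls at value 4.

4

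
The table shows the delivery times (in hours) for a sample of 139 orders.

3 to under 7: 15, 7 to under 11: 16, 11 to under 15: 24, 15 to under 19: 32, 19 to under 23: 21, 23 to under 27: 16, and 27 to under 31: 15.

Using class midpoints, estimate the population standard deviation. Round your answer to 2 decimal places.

7.14

Midpoints: 5, 9, 13, 17, 21, 25, 29
n = 139, Σfm = 2351, mean = 16.9137
Σfm² = 46851
Σf(m − x̄)² = Σfm² − (Σfm)²/n = 46851 − 2351²/139 = 7086.9640
Population variance = 7086.9640 / 139 = 50.9854
Standard deviation = √50.9854 = 7.1404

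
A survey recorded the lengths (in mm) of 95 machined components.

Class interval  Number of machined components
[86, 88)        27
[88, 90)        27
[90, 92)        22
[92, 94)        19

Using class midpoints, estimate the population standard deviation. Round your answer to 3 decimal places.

Midpoints: 87, 89, 91, 93
n = 95, Σfm = 8521, mean = 89.6947
Σfm² = 764743
Σf(m − x̄)² = Σfm² − (Σfm)²/n = 764743 − 8521²/95 = 454.1474
Population variance = 454.1474 / 95 = 4.7805
Standard deviation = √4.7805 = 2.1864

2.186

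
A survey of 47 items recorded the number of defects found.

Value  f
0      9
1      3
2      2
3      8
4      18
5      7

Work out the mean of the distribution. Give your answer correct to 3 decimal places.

2.936

Values: 0, 1, 2, 3, 4, 5
Σfx = 9×0 + 3×1 + 2×2 + 8×3 + 18×4 + 7×5 = 138
n = Σf = 47
Mean = 138 / 47 = 2.9362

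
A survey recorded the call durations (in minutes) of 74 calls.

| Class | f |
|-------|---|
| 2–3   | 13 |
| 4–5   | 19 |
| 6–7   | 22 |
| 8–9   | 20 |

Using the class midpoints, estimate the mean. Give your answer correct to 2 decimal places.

Midpoints: 2.5, 4.5, 6.5, 8.5
Σfm = 13×2.5 + 19×4.5 + 22×6.5 + 20×8.5 = 431
n = Σf = 74
Mean = 431 / 74 = 5.8243

5.82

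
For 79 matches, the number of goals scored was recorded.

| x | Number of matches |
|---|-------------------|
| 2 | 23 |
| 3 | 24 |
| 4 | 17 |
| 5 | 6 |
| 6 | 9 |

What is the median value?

3

Cumulative frequencies: 23, 47, 64, 70, 79
n = 79, so the median is the value in position (n+1)/2 = 40.
Position 40 falls at value 3.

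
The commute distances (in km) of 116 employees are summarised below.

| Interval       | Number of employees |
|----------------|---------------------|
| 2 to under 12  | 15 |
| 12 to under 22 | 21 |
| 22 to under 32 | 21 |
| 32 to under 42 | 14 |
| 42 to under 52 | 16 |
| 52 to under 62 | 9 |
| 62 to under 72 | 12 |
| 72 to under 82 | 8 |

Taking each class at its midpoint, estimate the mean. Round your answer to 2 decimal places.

Midpoints: 7, 17, 27, 37, 47, 57, 67, 77
Σfm = 15×7 + 21×17 + 21×27 + 14×37 + 16×47 + 9×57 + 12×67 + 8×77 = 4232
n = Σf = 116
Mean = 4232 / 116 = 36.4828

36.48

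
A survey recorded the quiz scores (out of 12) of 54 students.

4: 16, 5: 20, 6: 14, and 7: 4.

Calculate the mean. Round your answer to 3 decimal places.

Values: 4, 5, 6, 7
Σfx = 16×4 + 20×5 + 14×6 + 4×7 = 276
n = Σf = 54
Mean = 276 / 54 = 5.1111

5.111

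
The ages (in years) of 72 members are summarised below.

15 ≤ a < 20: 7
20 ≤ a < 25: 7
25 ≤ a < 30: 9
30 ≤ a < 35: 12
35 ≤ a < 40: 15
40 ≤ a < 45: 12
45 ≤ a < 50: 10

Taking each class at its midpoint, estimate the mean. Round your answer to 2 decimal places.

Midpoints: 17.5, 22.5, 27.5, 32.5, 37.5, 42.5, 47.5
Σfm = 7×17.5 + 7×22.5 + 9×27.5 + 12×32.5 + 15×37.5 + 12×42.5 + 10×47.5 = 2465
n = Σf = 72
Mean = 2465 / 72 = 34.2361

34.24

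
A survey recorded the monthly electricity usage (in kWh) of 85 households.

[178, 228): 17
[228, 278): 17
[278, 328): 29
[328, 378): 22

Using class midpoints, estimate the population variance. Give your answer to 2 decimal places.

Midpoints: 203, 253, 303, 353
n = 85, Σfm = 24305, mean = 285.9412
Σfm² = 7192565
Σf(m − x̄)² = Σfm² − (Σfm)²/n = 7192565 − 24305²/85 = 242764.7059
Population variance = 242764.7059 / 85 = 2856.0554

2856.06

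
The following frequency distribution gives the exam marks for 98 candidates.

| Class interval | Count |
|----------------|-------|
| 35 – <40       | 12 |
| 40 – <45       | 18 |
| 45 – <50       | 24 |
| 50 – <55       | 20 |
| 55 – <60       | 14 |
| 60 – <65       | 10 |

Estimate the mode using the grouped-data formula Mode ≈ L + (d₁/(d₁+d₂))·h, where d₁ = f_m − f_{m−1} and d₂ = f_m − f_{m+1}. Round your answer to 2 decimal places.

48.00

Modal class: 45 – <50 (highest frequency 24).
d₁ = 24 − 18 = 6, d₂ = 24 − 20 = 4
Mode ≈ 45 + (6/(6+4)) × 5 = 45 + 3.0000 = 48.0000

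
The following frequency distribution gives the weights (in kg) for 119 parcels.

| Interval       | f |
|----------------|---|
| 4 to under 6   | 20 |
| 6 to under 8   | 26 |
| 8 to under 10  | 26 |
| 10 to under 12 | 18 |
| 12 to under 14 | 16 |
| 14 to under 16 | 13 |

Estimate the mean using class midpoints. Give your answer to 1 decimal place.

9.4

Midpoints: 5, 7, 9, 11, 13, 15
Σfm = 20×5 + 26×7 + 26×9 + 18×11 + 16×13 + 13×15 = 1117
n = Σf = 119
Mean = 1117 / 119 = 9.3866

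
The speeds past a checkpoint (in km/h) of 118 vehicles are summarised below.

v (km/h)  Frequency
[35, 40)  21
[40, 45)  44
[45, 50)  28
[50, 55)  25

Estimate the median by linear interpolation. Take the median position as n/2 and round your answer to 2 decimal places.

44.32

Cumulative frequencies: 21, 65, 93, 118
n = 118; position = n/2 = 59.
This falls in the class [40, 45): L = 40, F = 21, f = 44, h = 5.
Median ≈ 40 + ((59 − 21) / 44) × 5 = 44.3182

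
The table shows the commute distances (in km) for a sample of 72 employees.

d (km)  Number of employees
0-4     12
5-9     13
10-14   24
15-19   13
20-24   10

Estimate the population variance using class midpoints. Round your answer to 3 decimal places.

Midpoints: 2, 7, 12, 17, 22
n = 72, Σfm = 844, mean = 11.7222
Σfm² = 12738
Σf(m − x̄)² = Σfm² − (Σfm)²/n = 12738 − 844²/72 = 2844.4444
Population variance = 2844.4444 / 72 = 39.5062

39.506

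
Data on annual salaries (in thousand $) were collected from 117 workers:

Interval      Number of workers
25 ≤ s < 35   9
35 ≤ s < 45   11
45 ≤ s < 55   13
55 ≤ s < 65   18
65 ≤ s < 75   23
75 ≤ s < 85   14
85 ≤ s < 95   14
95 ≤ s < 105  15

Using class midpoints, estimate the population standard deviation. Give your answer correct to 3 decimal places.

20.924

Midpoints: 30, 40, 50, 60, 70, 80, 90, 100
n = 117, Σfm = 7930, mean = 67.7778
Σfm² = 588700
Σf(m − x̄)² = Σfm² − (Σfm)²/n = 588700 − 7930²/117 = 51222.2222
Population variance = 51222.2222 / 117 = 437.7968
Standard deviation = √437.7968 = 20.9236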